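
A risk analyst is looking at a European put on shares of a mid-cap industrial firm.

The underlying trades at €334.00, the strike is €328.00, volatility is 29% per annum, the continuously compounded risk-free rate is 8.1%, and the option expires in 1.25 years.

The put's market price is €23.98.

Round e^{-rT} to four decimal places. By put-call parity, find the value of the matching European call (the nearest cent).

e^(−rT) = e^(−0.081·1.25) = 0.9037
Put-call parity: C − P = S − K·e^(−rT) = 334 − 328·0.9037 = 334 − 296.4136 = 37.5864
C = P + (C − P) = 23.98 + (37.5864) = 61.5664

€61.57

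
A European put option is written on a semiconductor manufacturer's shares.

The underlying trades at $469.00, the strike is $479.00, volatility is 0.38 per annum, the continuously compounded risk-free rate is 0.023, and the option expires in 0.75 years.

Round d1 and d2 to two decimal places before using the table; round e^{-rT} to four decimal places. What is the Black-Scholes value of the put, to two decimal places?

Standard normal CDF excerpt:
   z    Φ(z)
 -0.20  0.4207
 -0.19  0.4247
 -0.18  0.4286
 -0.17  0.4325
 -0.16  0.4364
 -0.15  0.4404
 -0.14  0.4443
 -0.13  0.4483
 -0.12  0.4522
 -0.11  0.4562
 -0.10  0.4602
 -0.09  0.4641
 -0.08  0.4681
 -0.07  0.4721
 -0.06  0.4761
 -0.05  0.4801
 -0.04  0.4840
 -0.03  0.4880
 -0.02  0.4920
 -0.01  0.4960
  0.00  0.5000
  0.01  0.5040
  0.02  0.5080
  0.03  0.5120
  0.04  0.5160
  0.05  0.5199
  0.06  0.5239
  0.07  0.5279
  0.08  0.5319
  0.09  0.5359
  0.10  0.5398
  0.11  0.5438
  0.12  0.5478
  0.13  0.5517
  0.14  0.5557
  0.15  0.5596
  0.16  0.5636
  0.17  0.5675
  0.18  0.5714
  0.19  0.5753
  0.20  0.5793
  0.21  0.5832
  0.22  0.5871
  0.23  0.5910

σ√T = 0.38·√0.75 = 0.3291
ln(S/K) + (r + σ²/2)T = ln(469/479) + (0.023 + 0.38²/2)·0.75 = -0.0211 + 0.0714 = 0.0503
d₁ = 0.0503 / 0.3291 = 0.1529 → 0.15
d₂ = d₁ − σ√T = 0.1529 − 0.3291 = -0.1762 → -0.18
exp(−rT) = exp(−0.023·0.75) = 0.9829
N(−d₂) = N(0.18) = 0.5714;  N(−d₁) = N(-0.15) = 0.4404
P = 479·0.9829·0.5714 − 469·0.4404 = 269.0203 − 206.5476 = 62.4727

$62.47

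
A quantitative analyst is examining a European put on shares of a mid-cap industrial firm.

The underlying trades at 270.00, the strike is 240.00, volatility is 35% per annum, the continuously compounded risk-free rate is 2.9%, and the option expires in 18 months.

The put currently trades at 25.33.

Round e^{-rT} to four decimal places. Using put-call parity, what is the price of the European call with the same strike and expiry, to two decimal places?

65.55

exp(−rT) = exp(−0.029·1.5) = 0.9574
Put-call parity: C − P = S − K·e^(−rT) = 270 − 240·0.9574 = 270 − 229.7760 = 40.2240
C = P + (C − P) = 25.33 + (40.2240) = 65.5540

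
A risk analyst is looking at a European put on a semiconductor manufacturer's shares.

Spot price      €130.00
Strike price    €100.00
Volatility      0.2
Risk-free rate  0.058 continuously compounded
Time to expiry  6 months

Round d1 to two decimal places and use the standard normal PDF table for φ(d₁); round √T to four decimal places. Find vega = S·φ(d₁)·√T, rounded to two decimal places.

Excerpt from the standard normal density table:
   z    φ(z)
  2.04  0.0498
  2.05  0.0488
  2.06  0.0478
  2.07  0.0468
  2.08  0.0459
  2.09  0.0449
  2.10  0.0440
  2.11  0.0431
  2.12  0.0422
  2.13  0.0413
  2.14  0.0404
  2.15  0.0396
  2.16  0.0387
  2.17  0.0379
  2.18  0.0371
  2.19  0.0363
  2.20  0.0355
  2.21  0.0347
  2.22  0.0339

3.80

T = 0.5;  σ√T = 0.1414
d₁ = [ln(130/100) + (0.058 + 0.2²/2)·0.5] / 0.1414 = [0.2624 + 0.0390] / 0.1414 = 2.1310 → 2.13
√T = √0.5 = 0.7071
φ(d₁) = φ(2.13) = 0.0413
vega = S·φ(d₁)·√T = 130·0.0413·0.7071 = 3.7964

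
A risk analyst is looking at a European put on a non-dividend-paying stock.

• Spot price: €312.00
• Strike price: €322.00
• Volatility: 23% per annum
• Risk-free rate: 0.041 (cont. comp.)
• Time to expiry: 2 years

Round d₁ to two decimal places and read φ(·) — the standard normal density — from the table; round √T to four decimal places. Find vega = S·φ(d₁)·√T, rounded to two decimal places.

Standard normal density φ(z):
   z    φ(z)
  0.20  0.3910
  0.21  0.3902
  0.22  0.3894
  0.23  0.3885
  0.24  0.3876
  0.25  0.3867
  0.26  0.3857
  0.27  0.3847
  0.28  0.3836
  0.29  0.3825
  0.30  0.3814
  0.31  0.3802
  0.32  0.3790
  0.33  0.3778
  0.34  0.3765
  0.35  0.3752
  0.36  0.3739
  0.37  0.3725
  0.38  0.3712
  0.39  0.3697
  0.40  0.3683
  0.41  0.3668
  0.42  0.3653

σ√T = 0.23 × 1.4142 = 0.3253
d₁ = [ln(312/322) + (0.041 + 0.23²/2)·2] / 0.3253 = [-0.0315 + 0.1349] / 0.3253 = 0.3177 → 0.32
√T = √2 = 1.4142
φ(d₁) = φ(0.32) = 0.3790
vega = S·φ(d₁)·√T = 312·0.3790·1.4142 = 167.2263

167.23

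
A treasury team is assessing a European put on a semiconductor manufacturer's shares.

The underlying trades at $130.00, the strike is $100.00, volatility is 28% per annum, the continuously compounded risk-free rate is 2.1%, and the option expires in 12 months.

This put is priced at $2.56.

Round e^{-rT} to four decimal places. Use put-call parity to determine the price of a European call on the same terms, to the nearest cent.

$34.64

exp(−rT) = exp(−0.021·1) = 0.9792
Put-call parity: C − P = S − K·e^(−rT) = 130 − 100·0.9792 = 130 − 97.9200 = 32.0800
C = P + (C − P) = 2.56 + (32.0800) = 34.6400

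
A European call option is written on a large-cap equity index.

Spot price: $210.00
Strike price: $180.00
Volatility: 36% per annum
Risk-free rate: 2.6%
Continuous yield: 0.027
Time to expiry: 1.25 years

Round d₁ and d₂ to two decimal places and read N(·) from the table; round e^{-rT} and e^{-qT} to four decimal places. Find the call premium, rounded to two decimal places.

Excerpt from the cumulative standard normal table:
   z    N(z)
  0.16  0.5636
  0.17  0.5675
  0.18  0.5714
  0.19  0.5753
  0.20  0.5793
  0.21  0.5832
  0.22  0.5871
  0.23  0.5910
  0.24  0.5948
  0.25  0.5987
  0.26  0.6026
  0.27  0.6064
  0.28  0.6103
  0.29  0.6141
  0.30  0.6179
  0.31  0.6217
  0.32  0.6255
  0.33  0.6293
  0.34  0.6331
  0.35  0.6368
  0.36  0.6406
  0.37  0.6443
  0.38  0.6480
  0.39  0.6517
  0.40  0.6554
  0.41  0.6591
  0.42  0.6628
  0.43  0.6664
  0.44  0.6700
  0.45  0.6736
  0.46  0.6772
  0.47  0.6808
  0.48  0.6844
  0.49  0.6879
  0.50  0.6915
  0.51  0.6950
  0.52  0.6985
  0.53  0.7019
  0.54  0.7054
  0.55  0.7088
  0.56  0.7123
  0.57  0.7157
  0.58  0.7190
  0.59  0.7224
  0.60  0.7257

$46.42

T = 1.25;  σ√T = 0.4025
d₁ = [ln(210/180) + (0.026 − 0.027 + 0.36²/2)·1.25] / 0.4025 = [0.1542 + 0.0797] / 0.4025 = 0.5811 ≈ 0.58
d₂ = d₁ − σ√T = 0.5811 − 0.4025 = 0.1786 ≈ 0.18
e^(−qT) = e^(−0.027·1.25) = 0.9668;  e^(−rT) = e^(−0.026·1.25) = 0.9680
N(d₁) = N(0.58) = 0.7190;  N(d₂) = N(0.18) = 0.5714
C = 210·0.9668·0.7190 − 180·0.9680·0.5714 = 145.9771 − 99.5607 = 46.4164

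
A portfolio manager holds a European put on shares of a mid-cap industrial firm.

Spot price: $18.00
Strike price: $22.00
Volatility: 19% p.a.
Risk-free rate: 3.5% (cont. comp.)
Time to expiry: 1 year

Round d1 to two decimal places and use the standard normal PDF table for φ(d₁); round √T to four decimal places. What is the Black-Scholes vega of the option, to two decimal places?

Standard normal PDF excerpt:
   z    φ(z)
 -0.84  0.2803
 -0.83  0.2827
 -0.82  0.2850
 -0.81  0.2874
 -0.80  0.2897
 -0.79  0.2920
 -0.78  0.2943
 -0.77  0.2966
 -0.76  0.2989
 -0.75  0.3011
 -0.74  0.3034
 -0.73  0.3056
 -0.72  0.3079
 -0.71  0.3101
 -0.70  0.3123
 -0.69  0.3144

σ√T = 0.19·√1 = 0.1900
d₁ = [ln(18/22) + (0.035 + 0.19²/2)·1] / 0.1900 = [-0.2007 + 0.0530] / 0.1900 = -0.7770 which rounds to -0.78
√T = √1 = 1.0000
φ(d₁) = φ(-0.78) = 0.2943
vega = S·φ(d₁)·√T = 18·0.2943·1.0000 = 5.2974

5.30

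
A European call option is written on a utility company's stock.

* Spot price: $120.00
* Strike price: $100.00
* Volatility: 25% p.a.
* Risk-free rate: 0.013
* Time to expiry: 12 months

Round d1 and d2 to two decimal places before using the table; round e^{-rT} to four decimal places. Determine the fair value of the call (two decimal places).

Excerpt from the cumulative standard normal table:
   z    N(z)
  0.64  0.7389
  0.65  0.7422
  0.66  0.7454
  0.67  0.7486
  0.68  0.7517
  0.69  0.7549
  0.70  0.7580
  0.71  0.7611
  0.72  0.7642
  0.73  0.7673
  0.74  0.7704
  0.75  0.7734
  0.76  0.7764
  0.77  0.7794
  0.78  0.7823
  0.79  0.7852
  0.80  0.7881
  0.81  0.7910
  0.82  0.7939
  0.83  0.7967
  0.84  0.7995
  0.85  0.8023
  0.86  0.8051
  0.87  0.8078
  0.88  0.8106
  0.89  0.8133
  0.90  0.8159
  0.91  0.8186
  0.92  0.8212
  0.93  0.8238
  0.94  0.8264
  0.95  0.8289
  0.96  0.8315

T = 1;  σ√T = 0.2500
d₁ = [ln(120/100) + (0.013 + ½·0.25²)·1] / (σ√T) = (0.1823 + 0.0442) / 0.2500 = 0.9063 ⇒ 0.91
d₂ = 0.9063 − 0.2500 = 0.6563 ⇒ 0.66
exp(−rT) = exp(−0.013·1) = 0.9871
N(d₁) = N(0.91) = 0.8186;  N(d₂) = N(0.66) = 0.7454
C = 120·0.8186 − 100·0.9871·0.7454 = 98.2320 − 73.5784 = 24.6536

$24.65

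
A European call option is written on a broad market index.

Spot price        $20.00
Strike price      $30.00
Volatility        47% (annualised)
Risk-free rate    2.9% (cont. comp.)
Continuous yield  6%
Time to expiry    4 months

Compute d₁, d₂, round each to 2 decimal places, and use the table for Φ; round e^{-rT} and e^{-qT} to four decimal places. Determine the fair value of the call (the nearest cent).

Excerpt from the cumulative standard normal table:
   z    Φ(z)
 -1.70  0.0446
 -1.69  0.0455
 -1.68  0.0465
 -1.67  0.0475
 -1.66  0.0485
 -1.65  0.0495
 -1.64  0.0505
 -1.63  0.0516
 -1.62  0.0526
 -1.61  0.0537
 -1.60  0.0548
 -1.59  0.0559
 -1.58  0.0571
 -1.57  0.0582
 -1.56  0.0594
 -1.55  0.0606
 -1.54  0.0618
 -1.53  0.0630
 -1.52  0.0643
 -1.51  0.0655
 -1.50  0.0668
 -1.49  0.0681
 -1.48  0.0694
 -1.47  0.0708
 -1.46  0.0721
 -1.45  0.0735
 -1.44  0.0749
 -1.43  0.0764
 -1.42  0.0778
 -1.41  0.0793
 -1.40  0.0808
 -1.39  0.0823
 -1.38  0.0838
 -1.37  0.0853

σ√T = 0.47·√0.3333 = 0.2714
d₁ = [ln(20/30) + (0.029 − 0.06 + 0.47²/2)·0.3333] / 0.2714 = [-0.4055 + 0.0265] / 0.2714 = -1.3966 ≈ -1.40
d₂ = d₁ − σ√T = -1.3966 − 0.2714 = -1.6680 ≈ -1.67
e^(−qT) = e^(−0.06·0.3333) = 0.9802;  e^(−rT) = e^(−0.029·0.3333) = 0.9904
C = 20·0.9802·N(-1.40) − 30·0.9904·N(-1.67) = 20·0.9802·0.0808 − 30·0.9904·0.0475 = 1.5840 − 1.4113 = 0.1727

$0.17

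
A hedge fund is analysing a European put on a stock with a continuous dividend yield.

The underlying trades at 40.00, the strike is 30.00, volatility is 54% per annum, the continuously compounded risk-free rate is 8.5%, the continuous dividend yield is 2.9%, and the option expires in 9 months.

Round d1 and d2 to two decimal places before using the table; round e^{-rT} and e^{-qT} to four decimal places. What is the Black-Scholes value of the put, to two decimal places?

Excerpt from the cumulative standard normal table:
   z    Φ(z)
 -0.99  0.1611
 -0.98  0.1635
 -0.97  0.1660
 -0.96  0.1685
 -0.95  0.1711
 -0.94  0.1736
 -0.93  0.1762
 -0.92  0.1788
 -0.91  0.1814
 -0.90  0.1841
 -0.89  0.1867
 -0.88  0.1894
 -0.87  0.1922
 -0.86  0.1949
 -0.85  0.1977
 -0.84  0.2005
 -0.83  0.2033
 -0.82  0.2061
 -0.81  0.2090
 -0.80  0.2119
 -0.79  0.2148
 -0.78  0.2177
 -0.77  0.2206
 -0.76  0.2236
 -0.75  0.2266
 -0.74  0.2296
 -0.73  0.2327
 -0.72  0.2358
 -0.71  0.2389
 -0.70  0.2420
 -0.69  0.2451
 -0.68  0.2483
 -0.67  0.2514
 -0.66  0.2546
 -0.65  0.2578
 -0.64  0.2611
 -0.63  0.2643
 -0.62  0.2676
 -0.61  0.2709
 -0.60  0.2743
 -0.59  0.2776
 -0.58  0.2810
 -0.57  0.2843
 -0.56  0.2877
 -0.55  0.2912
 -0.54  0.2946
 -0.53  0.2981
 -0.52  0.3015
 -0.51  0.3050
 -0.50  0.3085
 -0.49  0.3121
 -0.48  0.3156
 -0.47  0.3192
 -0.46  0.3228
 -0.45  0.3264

2.19

σ√T = 0.54·√0.75 = 0.4677
d₁ = [ln(40/30) + (0.085 − 0.029 + 0.54²/2)·0.75] / 0.4677 = [0.2877 + 0.1514] / 0.4677 = 0.9388 ⇒ 0.94
d₂ = d₁ − σ√T = 0.9388 − 0.4677 = 0.4711 ⇒ 0.47
exp(−qT) = exp(−0.029·0.75) = 0.9785;  exp(−rT) = exp(−0.085·0.75) = 0.9382
N(−d₂) = N(-0.47) = 0.3192;  N(−d₁) = N(-0.94) = 0.1736
P = 30·0.9382·0.3192 − 40·0.9785·0.1736 = 8.9842 − 6.7947 = 2.1895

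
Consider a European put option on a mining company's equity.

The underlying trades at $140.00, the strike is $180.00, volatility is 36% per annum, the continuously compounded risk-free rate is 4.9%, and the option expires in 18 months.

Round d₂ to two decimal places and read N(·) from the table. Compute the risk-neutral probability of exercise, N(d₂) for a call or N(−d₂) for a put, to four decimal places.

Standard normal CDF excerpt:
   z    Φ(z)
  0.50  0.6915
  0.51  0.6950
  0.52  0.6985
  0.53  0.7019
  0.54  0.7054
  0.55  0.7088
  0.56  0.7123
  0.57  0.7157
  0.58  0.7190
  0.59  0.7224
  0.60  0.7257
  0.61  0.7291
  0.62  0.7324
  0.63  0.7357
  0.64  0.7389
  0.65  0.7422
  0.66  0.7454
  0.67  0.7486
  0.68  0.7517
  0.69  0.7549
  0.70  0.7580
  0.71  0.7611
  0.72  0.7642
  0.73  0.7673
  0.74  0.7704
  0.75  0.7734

T = 1.5;  σ√T = 0.4409
d₁ = [ln(140/180) + (0.049 + 0.36²/2)·1.5] / 0.4409 = [-0.2513 + 0.1707] / 0.4409 = -0.1828 which rounds to -0.18
d₂ = d₁ − σ√T = -0.1828 − 0.4409 = -0.6237 which rounds to -0.62
Pr(exercise) under Q = N(−d₂) = N(0.62) = 0.7324

0.7324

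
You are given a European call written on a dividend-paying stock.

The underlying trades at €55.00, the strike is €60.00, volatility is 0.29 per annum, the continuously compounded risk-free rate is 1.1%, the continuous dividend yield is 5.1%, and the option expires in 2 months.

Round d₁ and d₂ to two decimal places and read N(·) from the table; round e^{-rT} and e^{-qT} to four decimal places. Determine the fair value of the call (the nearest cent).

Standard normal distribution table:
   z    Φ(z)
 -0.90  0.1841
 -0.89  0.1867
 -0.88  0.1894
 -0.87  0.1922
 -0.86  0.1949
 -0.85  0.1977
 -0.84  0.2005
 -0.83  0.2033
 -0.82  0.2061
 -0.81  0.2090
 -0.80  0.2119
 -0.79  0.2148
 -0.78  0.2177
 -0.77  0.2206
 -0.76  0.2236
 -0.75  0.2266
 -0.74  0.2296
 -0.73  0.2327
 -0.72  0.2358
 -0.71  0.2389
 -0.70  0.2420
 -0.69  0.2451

σ√T = 0.29·√0.1667 = 0.1184
d₁ = [ln(55/60) + (0.011 − 0.051 + 0.29²/2)·0.1667] / 0.1184 = [-0.0870 + 0.0003] / 0.1184 = -0.7321 ≈ -0.73
d₂ = d₁ − σ√T = -0.7321 − 0.1184 = -0.8504 ≈ -0.85
e^(−qT) = e^(−0.051·0.1667) = 0.9915;  e^(−rT) = e^(−0.011·0.1667) = 0.9982
N(d₁) = N(-0.73) = 0.2327;  N(d₂) = N(-0.85) = 0.1977
C = 55·0.9915·0.2327 − 60·0.9982·0.1977 = 12.6897 − 11.8406 = 0.8491

€0.85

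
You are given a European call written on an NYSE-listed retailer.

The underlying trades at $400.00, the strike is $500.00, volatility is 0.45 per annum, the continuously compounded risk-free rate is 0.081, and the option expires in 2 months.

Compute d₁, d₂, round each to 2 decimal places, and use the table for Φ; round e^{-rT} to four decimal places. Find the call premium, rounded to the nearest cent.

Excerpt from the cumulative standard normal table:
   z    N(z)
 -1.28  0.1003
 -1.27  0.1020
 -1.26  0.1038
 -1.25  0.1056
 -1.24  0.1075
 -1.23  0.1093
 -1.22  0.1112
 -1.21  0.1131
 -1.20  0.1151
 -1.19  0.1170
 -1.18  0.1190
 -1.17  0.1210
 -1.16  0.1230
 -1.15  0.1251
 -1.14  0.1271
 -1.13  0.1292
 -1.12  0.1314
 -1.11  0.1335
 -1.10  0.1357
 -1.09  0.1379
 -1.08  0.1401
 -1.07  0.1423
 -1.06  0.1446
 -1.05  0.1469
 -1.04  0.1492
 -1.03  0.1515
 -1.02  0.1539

T = 0.1667;  σ√T = 0.1837
d₁ = [ln(400/500) + (0.081 + 0.45²/2)·0.1667] / 0.1837 = [-0.2231 + 0.0304] / 0.1837 = -1.0493 which rounds to -1.05
d₂ = d₁ − σ√T = -1.0493 − 0.1837 = -1.2330 which rounds to -1.23
exp(−rT) = exp(−0.081·0.1667) = 0.9866
N(d₁) = N(-1.05) = 0.1469;  N(d₂) = N(-1.23) = 0.1093
C = 400·0.1469 − 500·0.9866·0.1093 = 58.7600 − 53.9177 = 4.8423

$4.84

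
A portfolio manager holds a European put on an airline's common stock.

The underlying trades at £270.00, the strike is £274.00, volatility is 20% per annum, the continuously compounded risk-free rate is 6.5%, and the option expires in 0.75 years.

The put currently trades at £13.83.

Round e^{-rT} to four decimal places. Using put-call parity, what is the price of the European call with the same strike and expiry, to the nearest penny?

£22.87

exp(−rT) = exp(−0.065·0.75) = 0.9524
Put-call parity: C − P = S − K·e^(−rT) = 270 − 274·0.9524 = 270 − 260.9576 = 9.0424
C = P + (C − P) = 13.83 + (9.0424) = 22.8724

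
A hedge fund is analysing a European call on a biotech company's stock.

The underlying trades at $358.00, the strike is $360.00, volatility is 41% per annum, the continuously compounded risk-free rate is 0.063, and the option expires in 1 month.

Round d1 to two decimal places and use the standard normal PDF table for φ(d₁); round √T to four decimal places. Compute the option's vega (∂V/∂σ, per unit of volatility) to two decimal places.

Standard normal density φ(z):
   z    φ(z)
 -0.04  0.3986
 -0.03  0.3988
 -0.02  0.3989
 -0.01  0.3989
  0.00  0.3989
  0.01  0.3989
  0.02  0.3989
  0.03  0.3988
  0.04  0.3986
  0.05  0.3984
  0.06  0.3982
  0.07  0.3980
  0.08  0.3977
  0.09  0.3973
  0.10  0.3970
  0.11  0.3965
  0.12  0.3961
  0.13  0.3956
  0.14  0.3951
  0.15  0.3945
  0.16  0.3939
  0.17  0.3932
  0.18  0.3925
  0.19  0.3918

T = 0.08333;  σ√T = 0.1184
d₁ = [ln(358/360) + (0.063 + 0.41²/2)·0.08333] / 0.1184 = [-0.0056 + 0.0123] / 0.1184 = 0.0565 ≈ 0.06
√T = √0.08333 = 0.2887
φ(d₁) = φ(0.06) = 0.3982
vega = S·φ(d₁)·√T = 358·0.3982·0.2887 = 41.1558
(The put has the same vega.)

41.16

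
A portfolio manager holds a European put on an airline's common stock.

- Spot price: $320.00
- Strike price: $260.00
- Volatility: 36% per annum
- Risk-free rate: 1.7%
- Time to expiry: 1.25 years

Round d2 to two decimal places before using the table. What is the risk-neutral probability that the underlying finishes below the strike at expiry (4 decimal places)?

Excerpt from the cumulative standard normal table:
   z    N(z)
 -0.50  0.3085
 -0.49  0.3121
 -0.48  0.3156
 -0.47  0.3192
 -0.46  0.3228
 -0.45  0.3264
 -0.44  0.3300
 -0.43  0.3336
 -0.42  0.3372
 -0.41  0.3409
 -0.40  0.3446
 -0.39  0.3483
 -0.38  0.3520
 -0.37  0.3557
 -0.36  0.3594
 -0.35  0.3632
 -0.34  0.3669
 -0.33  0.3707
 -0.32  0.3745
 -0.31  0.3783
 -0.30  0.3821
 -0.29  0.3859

0.3557

σ√T = 0.36 × 1.1180 = 0.4025
d₁ = [ln(320/260) + (0.017 + 0.36²/2)·1.25] / 0.4025 = [0.2076 + 0.1022] / 0.4025 = 0.7699 ≈ 0.77
d₂ = d₁ − σ√T = 0.7699 − 0.4025 = 0.3674 ≈ 0.37
Risk-neutral Pr[S_T < K] = N(−d₂) = N(-0.37) = 0.3557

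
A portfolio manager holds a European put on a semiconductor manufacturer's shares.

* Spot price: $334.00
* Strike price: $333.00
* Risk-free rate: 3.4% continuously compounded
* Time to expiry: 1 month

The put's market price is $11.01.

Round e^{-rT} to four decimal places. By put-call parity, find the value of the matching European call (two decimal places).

e^(−rT) = e^(−0.034·0.08333) = 0.9972
Put-call parity: C − P = S − K·e^(−rT) = 334 − 333·0.9972 = 334 − 332.0676 = 1.9324
C = P + (C − P) = 11.01 + (1.9324) = 12.9424

$12.94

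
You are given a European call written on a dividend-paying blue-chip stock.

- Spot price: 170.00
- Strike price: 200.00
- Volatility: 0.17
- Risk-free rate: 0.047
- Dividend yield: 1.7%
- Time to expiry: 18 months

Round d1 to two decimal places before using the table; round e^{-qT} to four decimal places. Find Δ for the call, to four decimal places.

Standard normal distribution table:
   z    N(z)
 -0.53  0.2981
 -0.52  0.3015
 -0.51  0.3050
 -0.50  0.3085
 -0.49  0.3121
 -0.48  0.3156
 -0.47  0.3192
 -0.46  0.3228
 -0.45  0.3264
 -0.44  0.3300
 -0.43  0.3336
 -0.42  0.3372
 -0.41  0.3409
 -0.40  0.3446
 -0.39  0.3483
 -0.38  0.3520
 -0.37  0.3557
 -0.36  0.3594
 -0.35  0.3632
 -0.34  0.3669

σ√T = 0.17 × 1.2247 = 0.2082
d₁ = [ln(170/200) + (0.047 − 0.017 + 0.17²/2)·1.5] / 0.2082 = [-0.1625 + 0.0667] / 0.2082 = -0.4603 → -0.46
N(d₁) = N(-0.46) = 0.3228
Δ_call = exp(−qT)·N(d₁) = 0.9748·0.3228 = 0.3147

0.3147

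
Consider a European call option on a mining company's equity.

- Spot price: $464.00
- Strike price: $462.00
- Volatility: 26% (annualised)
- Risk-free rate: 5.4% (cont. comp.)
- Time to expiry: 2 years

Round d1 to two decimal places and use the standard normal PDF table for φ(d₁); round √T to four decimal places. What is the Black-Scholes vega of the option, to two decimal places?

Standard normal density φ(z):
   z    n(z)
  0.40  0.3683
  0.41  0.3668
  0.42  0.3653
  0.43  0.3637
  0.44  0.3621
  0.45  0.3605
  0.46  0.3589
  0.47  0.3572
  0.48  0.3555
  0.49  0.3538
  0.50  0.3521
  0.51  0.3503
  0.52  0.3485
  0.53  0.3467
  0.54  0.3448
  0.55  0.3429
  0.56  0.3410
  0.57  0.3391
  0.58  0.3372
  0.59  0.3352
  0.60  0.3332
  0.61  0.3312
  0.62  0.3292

232.16

T = 2;  σ√T = 0.3677
d₁ = [ln(464/462) + (0.054 + ½·0.26²)·2] / (σ√T) = (0.0043 + 0.1756) / 0.3677 = 0.4893 ⇒ 0.49
√T = √2 = 1.4142
φ(d₁) = φ(0.49) = 0.3538
vega = S·φ(d₁)·√T = 464·0.3538·1.4142 = 232.1596
(The put has the same vega.)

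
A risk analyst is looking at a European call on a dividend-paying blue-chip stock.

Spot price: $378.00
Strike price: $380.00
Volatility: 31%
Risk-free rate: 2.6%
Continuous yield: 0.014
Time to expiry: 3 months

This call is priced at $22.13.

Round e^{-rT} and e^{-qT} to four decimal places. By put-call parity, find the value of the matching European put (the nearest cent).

e^(−qT) = e^(−0.014·0.25) = 0.9965;  e^(−rT) = e^(−0.026·0.25) = 0.9935
Put-call parity: C − P = S·e^(−qT) − K·e^(−rT) = 378·0.9965 − 380·0.9935 = 376.6770 − 377.5300 = -0.8530
P = C − (C − P) = 22.13 − (-0.8530) = 22.9830

$22.98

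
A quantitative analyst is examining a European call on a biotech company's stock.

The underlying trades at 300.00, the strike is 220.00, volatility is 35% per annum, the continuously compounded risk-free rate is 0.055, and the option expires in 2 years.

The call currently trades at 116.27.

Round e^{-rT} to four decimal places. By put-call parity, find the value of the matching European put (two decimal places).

13.35

exp(−rT) = exp(−0.055·2) = 0.8958
Put-call parity: C − P = S − K·e^(−rT) = 300 − 220·0.8958 = 300 − 197.0760 = 102.9240
P = C − (C − P) = 116.27 − (102.9240) = 13.3460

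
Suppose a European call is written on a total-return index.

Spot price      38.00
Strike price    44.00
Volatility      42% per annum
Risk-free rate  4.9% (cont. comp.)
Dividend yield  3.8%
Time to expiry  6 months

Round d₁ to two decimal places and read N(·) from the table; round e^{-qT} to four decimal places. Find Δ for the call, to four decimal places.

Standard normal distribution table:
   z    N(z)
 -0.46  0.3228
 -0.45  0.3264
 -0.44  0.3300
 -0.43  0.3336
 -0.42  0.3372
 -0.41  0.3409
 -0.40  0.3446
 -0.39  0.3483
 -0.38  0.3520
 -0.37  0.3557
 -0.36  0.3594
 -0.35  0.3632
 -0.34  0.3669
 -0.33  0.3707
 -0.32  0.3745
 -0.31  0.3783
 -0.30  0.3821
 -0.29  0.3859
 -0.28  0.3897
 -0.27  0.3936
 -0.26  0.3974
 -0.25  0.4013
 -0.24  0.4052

0.3637

σ√T = 0.42 × 0.7071 = 0.2970
d₁ = [ln(38/44) + (0.049 − 0.038 + ½·0.42²)·0.5] / (σ√T) = (-0.1466 + 0.0496) / 0.2970 = -0.3266 ≈ -0.33
N(d₁) = N(-0.33) = 0.3707
Δ_call = exp(−qT)·N(d₁) = 0.9812·0.3707 = 0.3637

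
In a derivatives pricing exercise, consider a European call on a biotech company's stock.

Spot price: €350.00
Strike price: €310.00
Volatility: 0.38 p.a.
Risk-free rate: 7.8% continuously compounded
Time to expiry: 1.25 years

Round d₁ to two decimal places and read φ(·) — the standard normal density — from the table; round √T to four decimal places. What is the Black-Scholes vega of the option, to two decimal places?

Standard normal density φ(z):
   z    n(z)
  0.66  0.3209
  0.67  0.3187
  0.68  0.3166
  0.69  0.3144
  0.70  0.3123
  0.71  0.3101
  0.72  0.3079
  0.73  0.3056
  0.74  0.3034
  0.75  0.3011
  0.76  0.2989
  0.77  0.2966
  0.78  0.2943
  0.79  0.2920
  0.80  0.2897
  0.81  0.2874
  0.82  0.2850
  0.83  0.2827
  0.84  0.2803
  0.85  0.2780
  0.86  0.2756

T = 1.25;  σ√T = 0.4249
d₁ = [ln(350/310) + (0.078 + ½·0.38²)·1.25] / (σ√T) = (0.1214 + 0.1878) / 0.4249 = 0.7276 ⇒ 0.73
√T = √1.25 = 1.1180
φ(d₁) = φ(0.73) = 0.3056
vega = S·φ(d₁)·√T = 350·0.3056·1.1180 = 119.5813

119.58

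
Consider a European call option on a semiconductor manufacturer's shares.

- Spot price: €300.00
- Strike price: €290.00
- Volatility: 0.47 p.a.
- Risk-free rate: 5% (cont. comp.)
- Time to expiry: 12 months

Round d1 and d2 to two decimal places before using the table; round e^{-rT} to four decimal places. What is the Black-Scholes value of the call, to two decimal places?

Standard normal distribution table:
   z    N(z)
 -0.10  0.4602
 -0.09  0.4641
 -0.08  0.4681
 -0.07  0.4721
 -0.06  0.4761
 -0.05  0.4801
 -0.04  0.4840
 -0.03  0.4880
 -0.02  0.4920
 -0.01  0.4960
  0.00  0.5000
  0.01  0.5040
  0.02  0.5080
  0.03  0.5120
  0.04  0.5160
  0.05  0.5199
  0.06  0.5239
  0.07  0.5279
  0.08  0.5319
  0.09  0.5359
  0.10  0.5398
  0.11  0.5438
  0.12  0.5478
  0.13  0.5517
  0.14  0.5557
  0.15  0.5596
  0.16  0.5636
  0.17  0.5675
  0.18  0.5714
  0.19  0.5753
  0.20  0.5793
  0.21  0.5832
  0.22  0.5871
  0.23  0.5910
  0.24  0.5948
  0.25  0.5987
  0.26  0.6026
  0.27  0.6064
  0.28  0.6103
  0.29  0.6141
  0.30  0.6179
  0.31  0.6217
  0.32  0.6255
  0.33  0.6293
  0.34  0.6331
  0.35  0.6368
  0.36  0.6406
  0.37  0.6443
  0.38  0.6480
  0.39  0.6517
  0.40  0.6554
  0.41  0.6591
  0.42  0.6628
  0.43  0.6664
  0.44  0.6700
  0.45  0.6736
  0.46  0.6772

€66.40

T = 1;  σ√T = 0.4700
d₁ = [ln(300/290) + (0.05 + 0.47²/2)·1] / 0.4700 = [0.0339 + 0.1604] / 0.4700 = 0.4135 ≈ 0.41
d₂ = d₁ − σ√T = 0.4135 − 0.4700 = -0.0565 ≈ -0.06
e^(−rT) = e^(−0.05·1) = 0.9512
C = 300·N(0.41) − 290·0.9512·N(-0.06) = 300·0.6591 − 290·0.9512·0.4761 = 197.7300 − 131.3312 = 66.3988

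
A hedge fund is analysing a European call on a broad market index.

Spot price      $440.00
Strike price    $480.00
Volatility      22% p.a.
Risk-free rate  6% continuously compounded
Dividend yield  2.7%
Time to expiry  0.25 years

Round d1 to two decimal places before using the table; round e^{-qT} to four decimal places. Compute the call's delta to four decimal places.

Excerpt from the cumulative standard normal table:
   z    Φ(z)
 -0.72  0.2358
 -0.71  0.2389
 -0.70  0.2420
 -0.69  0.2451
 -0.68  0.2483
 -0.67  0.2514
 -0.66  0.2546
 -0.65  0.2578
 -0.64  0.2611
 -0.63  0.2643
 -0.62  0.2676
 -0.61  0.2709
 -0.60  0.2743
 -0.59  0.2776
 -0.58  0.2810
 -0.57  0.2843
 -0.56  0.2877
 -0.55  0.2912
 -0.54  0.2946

0.2529

T = 0.25;  σ√T = 0.1100
d₁ = [ln(440/480) + (0.06 − 0.027 + 0.22²/2)·0.25] / 0.1100 = [-0.0870 + 0.0143] / 0.1100 = -0.6610 → -0.66
N(d₁) = N(-0.66) = 0.2546
Δ_call = exp(−qT)·N(d₁) = 0.9933·0.2546 = 0.2529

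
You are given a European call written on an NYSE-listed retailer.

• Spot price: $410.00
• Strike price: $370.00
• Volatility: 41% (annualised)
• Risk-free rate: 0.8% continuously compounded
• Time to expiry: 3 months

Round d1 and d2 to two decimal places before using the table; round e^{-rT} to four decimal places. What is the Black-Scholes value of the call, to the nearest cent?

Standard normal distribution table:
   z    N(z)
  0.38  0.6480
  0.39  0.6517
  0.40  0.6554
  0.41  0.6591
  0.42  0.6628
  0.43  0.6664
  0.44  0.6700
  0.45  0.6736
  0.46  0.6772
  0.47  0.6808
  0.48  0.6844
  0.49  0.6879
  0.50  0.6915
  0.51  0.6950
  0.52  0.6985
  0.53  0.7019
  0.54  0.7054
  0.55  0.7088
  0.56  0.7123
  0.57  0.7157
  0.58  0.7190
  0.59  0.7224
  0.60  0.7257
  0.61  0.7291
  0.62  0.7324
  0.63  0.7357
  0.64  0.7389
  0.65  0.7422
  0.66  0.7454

σ√T = 0.41·√0.25 = 0.2050
d₁ = [ln(410/370) + (0.008 + 0.41²/2)·0.25] / 0.2050 = [0.1027 + 0.0230] / 0.2050 = 0.6130 which rounds to 0.61
d₂ = d₁ − σ√T = 0.6130 − 0.2050 = 0.4080 which rounds to 0.41
e^(−rT) = e^(−0.008·0.25) = 0.9980
C = 410·N(0.61) − 370·0.9980·N(0.41) = 410·0.7291 − 370·0.9980·0.6591 = 298.9310 − 243.3793 = 55.5517

$55.55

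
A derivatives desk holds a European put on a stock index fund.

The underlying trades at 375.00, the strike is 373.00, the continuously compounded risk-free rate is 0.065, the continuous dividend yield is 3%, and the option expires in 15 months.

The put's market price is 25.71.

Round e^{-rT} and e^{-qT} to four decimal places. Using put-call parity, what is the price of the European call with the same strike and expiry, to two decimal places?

exp(−qT) = exp(−0.03·1.25) = 0.9632;  exp(−rT) = exp(−0.065·1.25) = 0.9220
Put-call parity: C − P = S·e^(−qT) − K·e^(−rT) = 375·0.9632 − 373·0.9220 = 361.2000 − 343.9060 = 17.2940
C = P + (C − P) = 25.71 + (17.2940) = 43.0040

43.00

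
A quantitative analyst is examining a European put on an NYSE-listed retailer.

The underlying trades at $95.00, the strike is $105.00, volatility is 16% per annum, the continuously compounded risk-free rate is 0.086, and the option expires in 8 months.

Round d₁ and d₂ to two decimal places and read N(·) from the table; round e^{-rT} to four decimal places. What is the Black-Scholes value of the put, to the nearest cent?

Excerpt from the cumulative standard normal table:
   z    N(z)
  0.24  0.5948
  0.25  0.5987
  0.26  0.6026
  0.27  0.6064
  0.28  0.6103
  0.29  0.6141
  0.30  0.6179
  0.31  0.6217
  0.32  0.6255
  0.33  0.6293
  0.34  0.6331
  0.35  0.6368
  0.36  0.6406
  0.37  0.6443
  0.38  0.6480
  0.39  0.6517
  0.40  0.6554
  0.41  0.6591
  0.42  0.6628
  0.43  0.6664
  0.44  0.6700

σ√T = 0.16·√0.6667 = 0.1306
d₁ = [ln(95/105) + (0.086 + 0.16²/2)·0.6667] / 0.1306 = [-0.1001 + 0.0659] / 0.1306 = -0.2619 → -0.26
d₂ = d₁ − σ√T = -0.2619 − 0.1306 = -0.3926 → -0.39
exp(−rT) = exp(−0.086·0.6667) = 0.9443
N(−d₂) = N(0.39) = 0.6517;  N(−d₁) = N(0.26) = 0.6026
P = 105·0.9443·0.6517 − 95·0.6026 = 64.6170 − 57.2470 = 7.3700

$7.37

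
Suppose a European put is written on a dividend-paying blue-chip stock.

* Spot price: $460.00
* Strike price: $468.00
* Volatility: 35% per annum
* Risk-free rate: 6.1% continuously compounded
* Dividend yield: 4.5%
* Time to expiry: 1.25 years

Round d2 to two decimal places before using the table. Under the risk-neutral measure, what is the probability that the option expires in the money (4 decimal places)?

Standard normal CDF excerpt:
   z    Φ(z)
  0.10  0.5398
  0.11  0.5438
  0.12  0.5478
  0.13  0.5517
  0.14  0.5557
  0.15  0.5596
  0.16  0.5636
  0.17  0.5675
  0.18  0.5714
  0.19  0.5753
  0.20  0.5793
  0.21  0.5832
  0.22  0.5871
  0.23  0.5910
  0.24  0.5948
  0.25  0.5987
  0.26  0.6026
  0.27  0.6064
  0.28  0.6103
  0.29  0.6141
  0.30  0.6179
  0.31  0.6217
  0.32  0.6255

0.5753

T = 1.25;  σ√T = 0.3913
ln(S/K) + (r − q + σ²/2)T = ln(460/468) + (0.061 − 0.045 + 0.35²/2)·1.25 = -0.0172 + 0.0966 = 0.0793
d₁ = 0.0793 / 0.3913 = 0.2027 ≈ 0.20
d₂ = d₁ − σ√T = 0.2027 − 0.3913 = -0.1886 ≈ -0.19
Pr(exercise) under Q = N(−d₂) = N(0.19) = 0.5753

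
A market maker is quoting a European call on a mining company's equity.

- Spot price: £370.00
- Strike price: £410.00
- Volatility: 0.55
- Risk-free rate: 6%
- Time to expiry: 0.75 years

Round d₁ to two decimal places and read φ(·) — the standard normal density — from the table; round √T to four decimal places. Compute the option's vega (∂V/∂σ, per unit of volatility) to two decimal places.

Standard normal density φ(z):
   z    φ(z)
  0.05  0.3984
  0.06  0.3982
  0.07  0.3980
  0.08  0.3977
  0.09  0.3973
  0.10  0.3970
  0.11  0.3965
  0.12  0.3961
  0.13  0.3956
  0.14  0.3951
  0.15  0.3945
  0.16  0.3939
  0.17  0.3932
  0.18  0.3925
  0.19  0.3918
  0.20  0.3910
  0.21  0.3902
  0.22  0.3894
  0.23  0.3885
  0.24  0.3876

T = 0.75;  σ√T = 0.4763
d₁ = [ln(370/410) + (0.06 + 0.55²/2)·0.75] / 0.4763 = [-0.1027 + 0.1584] / 0.4763 = 0.1171 ≈ 0.12
√T = √0.75 = 0.8660
φ(d₁) = φ(0.12) = 0.3961
vega = S·φ(d₁)·√T = 370·0.3961·0.8660 = 126.9184

126.92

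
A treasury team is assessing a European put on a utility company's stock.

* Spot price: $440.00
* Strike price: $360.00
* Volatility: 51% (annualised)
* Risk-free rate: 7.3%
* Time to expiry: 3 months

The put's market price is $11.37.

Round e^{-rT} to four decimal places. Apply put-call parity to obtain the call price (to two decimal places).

$97.89

exp(−rT) = exp(−0.073·0.25) = 0.9819
Put-call parity: C − P = S − K·e^(−rT) = 440 − 360·0.9819 = 440 − 353.4840 = 86.5160
C = P + (C − P) = 11.37 + (86.5160) = 97.8860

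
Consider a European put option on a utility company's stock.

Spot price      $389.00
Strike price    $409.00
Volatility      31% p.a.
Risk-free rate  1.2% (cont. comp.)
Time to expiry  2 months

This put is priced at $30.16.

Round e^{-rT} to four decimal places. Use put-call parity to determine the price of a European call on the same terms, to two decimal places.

$10.98

exp(−rT) = exp(−0.012·0.1667) = 0.9980
Put-call parity: C − P = S − K·e^(−rT) = 389 − 409·0.9980 = 389 − 408.1820 = -19.1820
C = P + (C − P) = 30.16 + (-19.1820) = 10.9780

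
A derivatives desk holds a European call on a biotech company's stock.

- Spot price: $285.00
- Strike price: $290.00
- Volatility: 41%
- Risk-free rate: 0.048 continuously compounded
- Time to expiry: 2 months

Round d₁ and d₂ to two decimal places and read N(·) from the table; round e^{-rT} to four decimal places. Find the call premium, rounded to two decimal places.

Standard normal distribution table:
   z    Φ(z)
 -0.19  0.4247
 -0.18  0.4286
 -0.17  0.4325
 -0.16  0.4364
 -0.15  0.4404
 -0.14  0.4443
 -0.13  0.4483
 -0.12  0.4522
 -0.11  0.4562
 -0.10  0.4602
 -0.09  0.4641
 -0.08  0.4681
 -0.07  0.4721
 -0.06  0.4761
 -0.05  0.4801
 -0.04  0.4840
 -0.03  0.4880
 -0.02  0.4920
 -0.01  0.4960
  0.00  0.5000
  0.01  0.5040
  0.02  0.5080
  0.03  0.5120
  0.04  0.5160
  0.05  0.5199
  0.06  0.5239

$18.10

σ√T = 0.41·√0.1667 = 0.1674
ln(S/K) + (r + σ²/2)T = ln(285/290) + (0.048 + 0.41²/2)·0.1667 = -0.0174 + 0.0220 = 0.0046
d₁ = 0.0046 / 0.1674 = 0.0276 which rounds to 0.03
d₂ = d₁ − σ√T = 0.0276 − 0.1674 = -0.1398 which rounds to -0.14
exp(−rT) = exp(−0.048·0.1667) = 0.9920
C = 285·N(0.03) − 290·0.9920·N(-0.14) = 285·0.5120 − 290·0.9920·0.4443 = 145.9200 − 127.8162 = 18.1038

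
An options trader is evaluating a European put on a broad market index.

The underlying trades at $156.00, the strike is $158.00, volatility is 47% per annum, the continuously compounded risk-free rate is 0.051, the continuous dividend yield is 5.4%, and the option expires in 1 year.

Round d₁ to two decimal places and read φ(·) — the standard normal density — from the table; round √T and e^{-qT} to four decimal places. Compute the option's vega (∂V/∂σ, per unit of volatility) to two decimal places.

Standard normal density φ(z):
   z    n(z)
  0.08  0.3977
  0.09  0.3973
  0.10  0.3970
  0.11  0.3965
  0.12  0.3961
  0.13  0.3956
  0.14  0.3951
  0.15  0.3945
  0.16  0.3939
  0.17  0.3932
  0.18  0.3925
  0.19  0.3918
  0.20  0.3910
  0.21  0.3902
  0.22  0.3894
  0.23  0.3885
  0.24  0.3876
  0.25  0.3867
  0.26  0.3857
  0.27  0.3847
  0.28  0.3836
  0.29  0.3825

57.79

σ√T = 0.47·√1 = 0.4700
d₁ = [ln(156/158) + (0.051 − 0.054 + 0.47²/2)·1] / 0.4700 = [-0.0127 + 0.1074] / 0.4700 = 0.2015 → 0.20
√T = √1 = 1.0000
φ(d₁) = φ(0.20) = 0.3910
exp(−qT) = exp(−0.054·1) = 0.9474
vega = S·exp(−qT)·φ(d₁)·√T = 156·0.9474·0.3910·1.0000 = 57.7876
(Vega is the same for a European call and put with the same parameters.)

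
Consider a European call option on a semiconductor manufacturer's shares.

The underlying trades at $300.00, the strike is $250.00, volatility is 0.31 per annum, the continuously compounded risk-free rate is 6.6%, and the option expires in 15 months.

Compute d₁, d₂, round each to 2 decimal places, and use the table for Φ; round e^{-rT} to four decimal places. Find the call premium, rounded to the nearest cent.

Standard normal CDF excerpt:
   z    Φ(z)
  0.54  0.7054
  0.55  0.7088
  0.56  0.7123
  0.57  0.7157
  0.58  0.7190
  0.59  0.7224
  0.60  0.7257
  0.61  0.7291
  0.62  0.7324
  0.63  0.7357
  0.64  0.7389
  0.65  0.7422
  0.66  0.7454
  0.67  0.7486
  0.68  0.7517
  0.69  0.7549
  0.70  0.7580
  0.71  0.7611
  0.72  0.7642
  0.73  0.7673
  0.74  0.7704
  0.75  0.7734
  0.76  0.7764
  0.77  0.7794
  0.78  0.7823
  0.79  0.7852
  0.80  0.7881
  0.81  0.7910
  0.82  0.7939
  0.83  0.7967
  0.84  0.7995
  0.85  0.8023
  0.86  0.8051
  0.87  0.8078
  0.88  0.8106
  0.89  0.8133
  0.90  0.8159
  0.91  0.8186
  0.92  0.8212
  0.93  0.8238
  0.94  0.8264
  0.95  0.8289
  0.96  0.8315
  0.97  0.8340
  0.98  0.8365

σ√T = 0.31 × 1.1180 = 0.3466
d₁ = [ln(300/250) + (0.066 + 0.31²/2)·1.25] / 0.3466 = [0.1823 + 0.1426] / 0.3466 = 0.9374 → 0.94
d₂ = d₁ − σ√T = 0.9374 − 0.3466 = 0.5908 → 0.59
e^(−rT) = e^(−0.066·1.25) = 0.9208
C = 300·N(0.94) − 250·0.9208·N(0.59) = 300·0.8264 − 250·0.9208·0.7224 = 247.9200 − 166.2965 = 81.6235

$81.62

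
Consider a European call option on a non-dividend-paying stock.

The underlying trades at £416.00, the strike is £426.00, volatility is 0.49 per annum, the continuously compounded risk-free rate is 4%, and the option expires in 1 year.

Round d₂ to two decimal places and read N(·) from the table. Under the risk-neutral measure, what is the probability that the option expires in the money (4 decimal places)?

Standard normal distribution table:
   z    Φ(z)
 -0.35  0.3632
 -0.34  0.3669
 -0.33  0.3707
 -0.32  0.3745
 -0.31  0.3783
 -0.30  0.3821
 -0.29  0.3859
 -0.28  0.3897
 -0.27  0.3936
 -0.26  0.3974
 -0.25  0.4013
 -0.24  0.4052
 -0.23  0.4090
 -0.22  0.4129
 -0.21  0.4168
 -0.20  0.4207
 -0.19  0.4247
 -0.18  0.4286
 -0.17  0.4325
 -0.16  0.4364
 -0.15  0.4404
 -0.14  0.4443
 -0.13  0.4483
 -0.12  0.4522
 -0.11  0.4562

σ√T = 0.49·√1 = 0.4900
d₁ = [ln(416/426) + (0.04 + 0.49²/2)·1] / 0.4900 = [-0.0238 + 0.1600] / 0.4900 = 0.2782 ⇒ 0.28
d₂ = d₁ − σ√T = 0.2782 − 0.4900 = -0.2118 ⇒ -0.21
Pr(exercise) under Q = N(d₂) = 0.4168

0.4168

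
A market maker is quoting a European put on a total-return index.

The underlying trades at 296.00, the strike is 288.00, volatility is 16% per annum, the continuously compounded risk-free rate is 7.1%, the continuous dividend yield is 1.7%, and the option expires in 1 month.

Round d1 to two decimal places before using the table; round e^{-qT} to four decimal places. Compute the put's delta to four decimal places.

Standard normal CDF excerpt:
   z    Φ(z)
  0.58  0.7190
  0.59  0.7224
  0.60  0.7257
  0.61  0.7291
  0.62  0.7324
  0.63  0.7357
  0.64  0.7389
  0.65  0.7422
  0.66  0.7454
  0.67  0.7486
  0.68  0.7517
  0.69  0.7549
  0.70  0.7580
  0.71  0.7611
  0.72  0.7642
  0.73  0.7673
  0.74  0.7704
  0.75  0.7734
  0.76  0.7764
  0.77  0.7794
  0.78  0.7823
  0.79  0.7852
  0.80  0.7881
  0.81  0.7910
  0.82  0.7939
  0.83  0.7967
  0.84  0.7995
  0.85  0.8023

T = 0.08333;  σ√T = 0.0462
d₁ = [ln(296/288) + (0.071 − 0.017 + ½·0.16²)·0.08333] / (σ√T) = (0.0274 + 0.0056) / 0.0462 = 0.7137 → 0.71
N(d₁) = N(0.71) = 0.7611
Δ_put = e^(−qT)·(N(d₁) − 1) = 0.9986·(0.7611 − 1) = -0.2386

-0.2386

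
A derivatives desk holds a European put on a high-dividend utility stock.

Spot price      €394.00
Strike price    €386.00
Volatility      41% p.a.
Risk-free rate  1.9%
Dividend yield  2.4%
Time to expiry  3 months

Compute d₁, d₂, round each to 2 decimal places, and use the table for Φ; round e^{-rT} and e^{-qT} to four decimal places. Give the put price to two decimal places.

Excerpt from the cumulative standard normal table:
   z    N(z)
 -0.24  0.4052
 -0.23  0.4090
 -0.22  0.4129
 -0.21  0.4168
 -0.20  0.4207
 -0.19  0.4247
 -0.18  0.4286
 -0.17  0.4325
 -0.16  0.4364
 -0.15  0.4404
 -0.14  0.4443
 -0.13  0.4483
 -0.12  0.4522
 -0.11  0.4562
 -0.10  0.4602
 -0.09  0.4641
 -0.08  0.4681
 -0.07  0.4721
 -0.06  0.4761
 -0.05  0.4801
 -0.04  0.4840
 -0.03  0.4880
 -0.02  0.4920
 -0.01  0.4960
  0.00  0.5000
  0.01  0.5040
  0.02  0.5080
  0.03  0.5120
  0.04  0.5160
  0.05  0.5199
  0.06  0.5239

€28.87

σ√T = 0.41·√0.25 = 0.2050
ln(S/K) + (r − q + σ²/2)T = ln(394/386) + (0.019 − 0.024 + 0.41²/2)·0.25 = 0.0205 + 0.0198 = 0.0403
d₁ = 0.0403 / 0.2050 = 0.1965 which rounds to 0.20
d₂ = d₁ − σ√T = 0.1965 − 0.2050 = -0.0085 which rounds to -0.01
exp(−qT) = exp(−0.024·0.25) = 0.9940;  exp(−rT) = exp(−0.019·0.25) = 0.9953
P = 386·0.9953·N(0.01) − 394·0.9940·N(-0.20) = 386·0.9953·0.5040 − 394·0.9940·0.4207 = 193.6296 − 164.7613 = 28.8684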